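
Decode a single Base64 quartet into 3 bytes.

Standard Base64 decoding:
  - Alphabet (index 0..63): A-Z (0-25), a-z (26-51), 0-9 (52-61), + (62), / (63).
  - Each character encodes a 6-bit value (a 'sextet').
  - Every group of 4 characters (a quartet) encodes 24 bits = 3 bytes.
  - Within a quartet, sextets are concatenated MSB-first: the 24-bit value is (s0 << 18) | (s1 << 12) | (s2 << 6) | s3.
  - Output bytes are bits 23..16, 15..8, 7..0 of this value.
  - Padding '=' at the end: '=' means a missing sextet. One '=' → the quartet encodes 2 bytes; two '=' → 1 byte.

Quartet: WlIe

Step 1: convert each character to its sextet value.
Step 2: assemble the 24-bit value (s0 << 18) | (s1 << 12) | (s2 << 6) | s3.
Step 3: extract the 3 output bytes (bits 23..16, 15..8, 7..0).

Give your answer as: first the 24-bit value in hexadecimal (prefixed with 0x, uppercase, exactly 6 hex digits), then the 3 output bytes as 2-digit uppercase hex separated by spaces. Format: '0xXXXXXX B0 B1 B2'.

Answer: 0x5A521E 5A 52 1E

Derivation:
Sextets: W=22, l=37, I=8, e=30
24-bit: (22<<18) | (37<<12) | (8<<6) | 30
      = 0x580000 | 0x025000 | 0x000200 | 0x00001E
      = 0x5A521E
Bytes: (v>>16)&0xFF=5A, (v>>8)&0xFF=52, v&0xFF=1E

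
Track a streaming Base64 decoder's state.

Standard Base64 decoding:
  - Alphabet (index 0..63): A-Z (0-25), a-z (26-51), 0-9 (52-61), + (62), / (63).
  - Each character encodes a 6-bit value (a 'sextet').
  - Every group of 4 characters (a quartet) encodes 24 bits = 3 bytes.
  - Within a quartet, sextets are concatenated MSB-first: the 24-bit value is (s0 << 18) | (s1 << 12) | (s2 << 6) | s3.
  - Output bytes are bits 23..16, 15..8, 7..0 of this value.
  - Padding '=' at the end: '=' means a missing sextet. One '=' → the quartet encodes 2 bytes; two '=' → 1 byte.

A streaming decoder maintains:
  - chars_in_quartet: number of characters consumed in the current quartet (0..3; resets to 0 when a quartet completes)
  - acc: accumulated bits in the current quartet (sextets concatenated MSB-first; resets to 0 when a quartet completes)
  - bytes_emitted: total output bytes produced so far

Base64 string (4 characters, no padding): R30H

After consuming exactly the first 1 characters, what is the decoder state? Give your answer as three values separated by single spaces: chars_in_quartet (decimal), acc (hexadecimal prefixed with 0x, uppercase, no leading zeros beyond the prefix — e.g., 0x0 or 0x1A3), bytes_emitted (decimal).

After char 0 ('R'=17): chars_in_quartet=1 acc=0x11 bytes_emitted=0

Answer: 1 0x11 0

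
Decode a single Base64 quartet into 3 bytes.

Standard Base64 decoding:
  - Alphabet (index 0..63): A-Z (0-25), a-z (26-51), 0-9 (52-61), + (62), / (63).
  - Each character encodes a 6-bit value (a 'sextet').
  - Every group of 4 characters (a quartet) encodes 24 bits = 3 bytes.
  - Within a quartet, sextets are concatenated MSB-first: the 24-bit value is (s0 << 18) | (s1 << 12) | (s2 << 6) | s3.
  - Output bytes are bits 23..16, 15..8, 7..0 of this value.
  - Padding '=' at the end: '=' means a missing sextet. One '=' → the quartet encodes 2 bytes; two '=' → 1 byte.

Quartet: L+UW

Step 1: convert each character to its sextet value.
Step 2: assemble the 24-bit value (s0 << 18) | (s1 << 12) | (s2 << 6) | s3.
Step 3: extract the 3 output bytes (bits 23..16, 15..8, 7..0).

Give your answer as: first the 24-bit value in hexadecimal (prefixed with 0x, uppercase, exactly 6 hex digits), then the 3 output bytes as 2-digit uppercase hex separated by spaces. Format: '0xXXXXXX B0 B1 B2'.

Answer: 0x2FE516 2F E5 16

Derivation:
Sextets: L=11, +=62, U=20, W=22
24-bit: (11<<18) | (62<<12) | (20<<6) | 22
      = 0x2C0000 | 0x03E000 | 0x000500 | 0x000016
      = 0x2FE516
Bytes: (v>>16)&0xFF=2F, (v>>8)&0xFF=E5, v&0xFF=16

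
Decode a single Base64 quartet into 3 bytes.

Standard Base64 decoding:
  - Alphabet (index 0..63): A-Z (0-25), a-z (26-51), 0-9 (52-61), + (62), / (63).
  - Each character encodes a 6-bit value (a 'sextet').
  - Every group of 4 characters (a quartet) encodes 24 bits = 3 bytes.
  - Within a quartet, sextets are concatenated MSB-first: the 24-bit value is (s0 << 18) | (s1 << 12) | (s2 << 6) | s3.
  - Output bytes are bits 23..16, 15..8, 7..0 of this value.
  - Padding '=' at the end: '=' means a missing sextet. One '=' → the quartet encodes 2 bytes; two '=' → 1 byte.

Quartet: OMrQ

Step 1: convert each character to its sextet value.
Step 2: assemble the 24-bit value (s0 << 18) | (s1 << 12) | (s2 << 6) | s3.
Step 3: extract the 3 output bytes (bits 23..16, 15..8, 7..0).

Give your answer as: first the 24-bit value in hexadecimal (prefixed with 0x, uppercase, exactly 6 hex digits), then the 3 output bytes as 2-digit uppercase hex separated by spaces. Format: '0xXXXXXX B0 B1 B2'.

Sextets: O=14, M=12, r=43, Q=16
24-bit: (14<<18) | (12<<12) | (43<<6) | 16
      = 0x380000 | 0x00C000 | 0x000AC0 | 0x000010
      = 0x38CAD0
Bytes: (v>>16)&0xFF=38, (v>>8)&0xFF=CA, v&0xFF=D0

Answer: 0x38CAD0 38 CA D0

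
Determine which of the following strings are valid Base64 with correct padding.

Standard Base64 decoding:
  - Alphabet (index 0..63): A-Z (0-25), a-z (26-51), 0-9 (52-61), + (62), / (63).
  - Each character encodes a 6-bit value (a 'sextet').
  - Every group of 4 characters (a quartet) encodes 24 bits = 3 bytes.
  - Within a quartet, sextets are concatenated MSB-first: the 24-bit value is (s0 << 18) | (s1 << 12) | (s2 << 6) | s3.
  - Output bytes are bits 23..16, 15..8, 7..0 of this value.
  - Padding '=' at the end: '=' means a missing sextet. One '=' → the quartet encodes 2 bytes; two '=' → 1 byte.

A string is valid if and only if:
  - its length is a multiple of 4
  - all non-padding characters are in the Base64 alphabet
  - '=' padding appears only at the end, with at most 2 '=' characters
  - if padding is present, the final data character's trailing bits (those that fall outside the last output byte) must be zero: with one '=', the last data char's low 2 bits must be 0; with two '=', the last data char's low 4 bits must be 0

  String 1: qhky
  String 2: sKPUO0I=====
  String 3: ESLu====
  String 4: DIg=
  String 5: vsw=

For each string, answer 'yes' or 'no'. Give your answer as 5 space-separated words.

Answer: yes no no yes yes

Derivation:
String 1: 'qhky' → valid
String 2: 'sKPUO0I=====' → invalid (5 pad chars (max 2))
String 3: 'ESLu====' → invalid (4 pad chars (max 2))
String 4: 'DIg=' → valid
String 5: 'vsw=' → valid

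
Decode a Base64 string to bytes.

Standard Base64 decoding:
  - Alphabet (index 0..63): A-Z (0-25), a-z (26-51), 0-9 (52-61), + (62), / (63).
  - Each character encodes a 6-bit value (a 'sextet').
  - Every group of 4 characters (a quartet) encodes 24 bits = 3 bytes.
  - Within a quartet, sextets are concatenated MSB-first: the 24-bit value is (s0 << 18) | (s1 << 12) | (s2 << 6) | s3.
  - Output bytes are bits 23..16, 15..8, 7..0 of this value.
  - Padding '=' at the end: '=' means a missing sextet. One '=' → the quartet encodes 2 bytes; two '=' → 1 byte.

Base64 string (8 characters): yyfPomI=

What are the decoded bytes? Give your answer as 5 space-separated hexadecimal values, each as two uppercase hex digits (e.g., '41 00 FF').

After char 0 ('y'=50): chars_in_quartet=1 acc=0x32 bytes_emitted=0
After char 1 ('y'=50): chars_in_quartet=2 acc=0xCB2 bytes_emitted=0
After char 2 ('f'=31): chars_in_quartet=3 acc=0x32C9F bytes_emitted=0
After char 3 ('P'=15): chars_in_quartet=4 acc=0xCB27CF -> emit CB 27 CF, reset; bytes_emitted=3
After char 4 ('o'=40): chars_in_quartet=1 acc=0x28 bytes_emitted=3
After char 5 ('m'=38): chars_in_quartet=2 acc=0xA26 bytes_emitted=3
After char 6 ('I'=8): chars_in_quartet=3 acc=0x28988 bytes_emitted=3
Padding '=': partial quartet acc=0x28988 -> emit A2 62; bytes_emitted=5

Answer: CB 27 CF A2 62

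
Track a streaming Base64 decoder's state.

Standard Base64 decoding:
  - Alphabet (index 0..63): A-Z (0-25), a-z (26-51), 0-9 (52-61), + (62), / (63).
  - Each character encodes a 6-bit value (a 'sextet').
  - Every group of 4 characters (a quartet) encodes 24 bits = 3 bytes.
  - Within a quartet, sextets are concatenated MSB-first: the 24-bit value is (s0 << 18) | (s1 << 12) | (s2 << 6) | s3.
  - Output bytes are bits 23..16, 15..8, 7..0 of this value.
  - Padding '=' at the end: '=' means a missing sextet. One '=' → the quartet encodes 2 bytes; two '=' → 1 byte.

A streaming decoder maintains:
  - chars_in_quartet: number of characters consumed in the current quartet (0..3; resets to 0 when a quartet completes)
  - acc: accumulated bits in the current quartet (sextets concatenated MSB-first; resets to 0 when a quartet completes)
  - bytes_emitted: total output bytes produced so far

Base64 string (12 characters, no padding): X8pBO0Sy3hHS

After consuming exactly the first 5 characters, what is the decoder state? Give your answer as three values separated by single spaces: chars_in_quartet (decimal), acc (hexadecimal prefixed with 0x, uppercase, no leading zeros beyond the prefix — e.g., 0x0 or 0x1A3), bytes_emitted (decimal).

Answer: 1 0xE 3

Derivation:
After char 0 ('X'=23): chars_in_quartet=1 acc=0x17 bytes_emitted=0
After char 1 ('8'=60): chars_in_quartet=2 acc=0x5FC bytes_emitted=0
After char 2 ('p'=41): chars_in_quartet=3 acc=0x17F29 bytes_emitted=0
After char 3 ('B'=1): chars_in_quartet=4 acc=0x5FCA41 -> emit 5F CA 41, reset; bytes_emitted=3
After char 4 ('O'=14): chars_in_quartet=1 acc=0xE bytes_emitted=3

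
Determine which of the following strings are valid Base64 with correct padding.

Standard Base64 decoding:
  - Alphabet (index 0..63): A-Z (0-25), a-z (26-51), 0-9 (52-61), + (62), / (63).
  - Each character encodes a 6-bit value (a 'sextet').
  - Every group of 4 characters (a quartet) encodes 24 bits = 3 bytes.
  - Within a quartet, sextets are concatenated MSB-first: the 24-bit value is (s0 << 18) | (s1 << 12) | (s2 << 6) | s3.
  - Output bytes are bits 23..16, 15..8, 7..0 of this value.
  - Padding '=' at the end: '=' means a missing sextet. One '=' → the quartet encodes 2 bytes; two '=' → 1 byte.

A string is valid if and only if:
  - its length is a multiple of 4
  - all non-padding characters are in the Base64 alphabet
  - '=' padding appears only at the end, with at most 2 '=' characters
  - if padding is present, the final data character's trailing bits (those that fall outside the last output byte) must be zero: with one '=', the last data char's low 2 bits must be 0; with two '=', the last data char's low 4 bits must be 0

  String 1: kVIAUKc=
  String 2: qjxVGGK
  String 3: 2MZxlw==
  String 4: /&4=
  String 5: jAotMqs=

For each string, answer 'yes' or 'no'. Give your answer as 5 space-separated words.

String 1: 'kVIAUKc=' → valid
String 2: 'qjxVGGK' → invalid (len=7 not mult of 4)
String 3: '2MZxlw==' → valid
String 4: '/&4=' → invalid (bad char(s): ['&'])
String 5: 'jAotMqs=' → valid

Answer: yes no yes no yes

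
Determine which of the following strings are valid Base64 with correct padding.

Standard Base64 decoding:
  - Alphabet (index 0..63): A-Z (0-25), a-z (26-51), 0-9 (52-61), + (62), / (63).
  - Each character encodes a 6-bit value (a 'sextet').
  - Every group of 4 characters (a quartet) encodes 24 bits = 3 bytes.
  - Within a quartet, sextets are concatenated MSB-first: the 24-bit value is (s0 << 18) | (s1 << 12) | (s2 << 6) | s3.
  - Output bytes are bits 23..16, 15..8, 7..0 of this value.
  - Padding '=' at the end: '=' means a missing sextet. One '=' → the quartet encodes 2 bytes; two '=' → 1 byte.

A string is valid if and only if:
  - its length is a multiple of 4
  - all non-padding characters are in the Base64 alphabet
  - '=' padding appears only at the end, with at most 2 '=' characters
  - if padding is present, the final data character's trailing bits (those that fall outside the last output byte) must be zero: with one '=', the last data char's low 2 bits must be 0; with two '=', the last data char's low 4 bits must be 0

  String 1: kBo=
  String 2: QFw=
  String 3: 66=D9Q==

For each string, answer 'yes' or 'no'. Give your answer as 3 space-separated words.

String 1: 'kBo=' → valid
String 2: 'QFw=' → valid
String 3: '66=D9Q==' → invalid (bad char(s): ['=']; '=' in middle)

Answer: yes yes no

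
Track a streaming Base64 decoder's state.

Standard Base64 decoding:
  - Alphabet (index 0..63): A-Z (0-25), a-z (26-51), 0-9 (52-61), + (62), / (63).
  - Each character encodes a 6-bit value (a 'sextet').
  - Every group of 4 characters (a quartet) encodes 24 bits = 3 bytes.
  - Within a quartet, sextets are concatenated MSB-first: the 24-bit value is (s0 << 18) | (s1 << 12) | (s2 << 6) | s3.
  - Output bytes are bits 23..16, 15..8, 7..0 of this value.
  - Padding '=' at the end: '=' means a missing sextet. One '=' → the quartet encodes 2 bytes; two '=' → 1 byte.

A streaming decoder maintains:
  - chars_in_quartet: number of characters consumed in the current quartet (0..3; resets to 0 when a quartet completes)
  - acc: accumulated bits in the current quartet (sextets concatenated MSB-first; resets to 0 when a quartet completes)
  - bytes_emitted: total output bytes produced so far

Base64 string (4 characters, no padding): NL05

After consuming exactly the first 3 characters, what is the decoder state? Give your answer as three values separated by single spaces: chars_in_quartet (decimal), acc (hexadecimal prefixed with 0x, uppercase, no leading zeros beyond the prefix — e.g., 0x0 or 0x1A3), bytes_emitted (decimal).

Answer: 3 0xD2F4 0

Derivation:
After char 0 ('N'=13): chars_in_quartet=1 acc=0xD bytes_emitted=0
After char 1 ('L'=11): chars_in_quartet=2 acc=0x34B bytes_emitted=0
After char 2 ('0'=52): chars_in_quartet=3 acc=0xD2F4 bytes_emitted=0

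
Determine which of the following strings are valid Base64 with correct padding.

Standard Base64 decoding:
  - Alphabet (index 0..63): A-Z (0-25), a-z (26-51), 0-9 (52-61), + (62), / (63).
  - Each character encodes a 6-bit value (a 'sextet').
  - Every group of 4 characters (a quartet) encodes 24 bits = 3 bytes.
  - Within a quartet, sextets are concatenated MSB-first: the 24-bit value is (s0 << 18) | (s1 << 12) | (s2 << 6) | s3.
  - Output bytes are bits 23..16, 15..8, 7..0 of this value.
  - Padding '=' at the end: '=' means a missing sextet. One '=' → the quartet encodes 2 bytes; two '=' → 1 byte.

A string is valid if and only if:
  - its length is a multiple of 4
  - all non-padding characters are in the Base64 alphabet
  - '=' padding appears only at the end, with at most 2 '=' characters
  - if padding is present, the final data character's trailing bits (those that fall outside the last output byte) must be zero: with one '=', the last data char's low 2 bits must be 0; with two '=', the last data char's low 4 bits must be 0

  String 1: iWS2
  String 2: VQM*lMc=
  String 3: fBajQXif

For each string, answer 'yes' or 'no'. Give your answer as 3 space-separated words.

Answer: yes no yes

Derivation:
String 1: 'iWS2' → valid
String 2: 'VQM*lMc=' → invalid (bad char(s): ['*'])
String 3: 'fBajQXif' → valid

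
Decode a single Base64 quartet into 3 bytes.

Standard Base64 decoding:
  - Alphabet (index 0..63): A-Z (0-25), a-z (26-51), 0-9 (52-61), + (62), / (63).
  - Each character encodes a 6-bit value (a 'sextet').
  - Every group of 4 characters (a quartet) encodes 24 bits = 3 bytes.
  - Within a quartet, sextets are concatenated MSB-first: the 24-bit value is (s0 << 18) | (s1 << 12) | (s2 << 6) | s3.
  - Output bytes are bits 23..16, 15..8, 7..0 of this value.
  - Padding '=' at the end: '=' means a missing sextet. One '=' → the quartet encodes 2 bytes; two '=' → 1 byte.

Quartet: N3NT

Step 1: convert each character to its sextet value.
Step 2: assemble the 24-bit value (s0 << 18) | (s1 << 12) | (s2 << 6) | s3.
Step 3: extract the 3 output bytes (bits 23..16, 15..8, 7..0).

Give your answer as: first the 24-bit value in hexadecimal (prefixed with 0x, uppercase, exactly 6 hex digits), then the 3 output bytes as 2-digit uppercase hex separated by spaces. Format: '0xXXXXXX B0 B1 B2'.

Sextets: N=13, 3=55, N=13, T=19
24-bit: (13<<18) | (55<<12) | (13<<6) | 19
      = 0x340000 | 0x037000 | 0x000340 | 0x000013
      = 0x377353
Bytes: (v>>16)&0xFF=37, (v>>8)&0xFF=73, v&0xFF=53

Answer: 0x377353 37 73 53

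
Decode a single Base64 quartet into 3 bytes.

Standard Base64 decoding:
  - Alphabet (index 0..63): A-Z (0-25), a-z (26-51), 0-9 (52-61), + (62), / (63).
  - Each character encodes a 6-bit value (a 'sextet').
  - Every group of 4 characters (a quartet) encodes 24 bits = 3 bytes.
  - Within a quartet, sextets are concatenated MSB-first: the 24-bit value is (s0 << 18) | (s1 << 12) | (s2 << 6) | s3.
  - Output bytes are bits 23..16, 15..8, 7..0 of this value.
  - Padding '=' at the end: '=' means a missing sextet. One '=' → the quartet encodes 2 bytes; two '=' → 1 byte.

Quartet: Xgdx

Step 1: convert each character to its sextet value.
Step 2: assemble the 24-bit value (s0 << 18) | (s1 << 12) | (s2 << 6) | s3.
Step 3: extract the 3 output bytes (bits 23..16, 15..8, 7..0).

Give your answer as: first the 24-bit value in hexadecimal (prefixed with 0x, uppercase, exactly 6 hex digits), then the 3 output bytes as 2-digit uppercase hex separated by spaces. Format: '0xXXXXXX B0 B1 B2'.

Sextets: X=23, g=32, d=29, x=49
24-bit: (23<<18) | (32<<12) | (29<<6) | 49
      = 0x5C0000 | 0x020000 | 0x000740 | 0x000031
      = 0x5E0771
Bytes: (v>>16)&0xFF=5E, (v>>8)&0xFF=07, v&0xFF=71

Answer: 0x5E0771 5E 07 71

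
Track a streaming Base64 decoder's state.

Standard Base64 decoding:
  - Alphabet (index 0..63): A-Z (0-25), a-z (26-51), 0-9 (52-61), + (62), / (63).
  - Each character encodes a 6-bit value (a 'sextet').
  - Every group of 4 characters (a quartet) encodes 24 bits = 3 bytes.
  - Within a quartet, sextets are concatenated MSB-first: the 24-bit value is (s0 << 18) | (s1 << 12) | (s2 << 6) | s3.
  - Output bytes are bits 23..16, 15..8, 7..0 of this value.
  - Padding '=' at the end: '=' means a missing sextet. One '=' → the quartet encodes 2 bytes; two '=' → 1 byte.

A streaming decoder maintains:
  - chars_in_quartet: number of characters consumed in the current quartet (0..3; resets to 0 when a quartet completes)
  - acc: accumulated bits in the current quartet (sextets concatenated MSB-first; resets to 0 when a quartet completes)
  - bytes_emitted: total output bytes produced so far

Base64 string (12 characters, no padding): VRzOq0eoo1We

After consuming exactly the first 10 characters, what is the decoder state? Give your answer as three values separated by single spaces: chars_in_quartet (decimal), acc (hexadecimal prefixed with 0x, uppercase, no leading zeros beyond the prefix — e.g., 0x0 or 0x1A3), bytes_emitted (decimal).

After char 0 ('V'=21): chars_in_quartet=1 acc=0x15 bytes_emitted=0
After char 1 ('R'=17): chars_in_quartet=2 acc=0x551 bytes_emitted=0
After char 2 ('z'=51): chars_in_quartet=3 acc=0x15473 bytes_emitted=0
After char 3 ('O'=14): chars_in_quartet=4 acc=0x551CCE -> emit 55 1C CE, reset; bytes_emitted=3
After char 4 ('q'=42): chars_in_quartet=1 acc=0x2A bytes_emitted=3
After char 5 ('0'=52): chars_in_quartet=2 acc=0xAB4 bytes_emitted=3
After char 6 ('e'=30): chars_in_quartet=3 acc=0x2AD1E bytes_emitted=3
After char 7 ('o'=40): chars_in_quartet=4 acc=0xAB47A8 -> emit AB 47 A8, reset; bytes_emitted=6
After char 8 ('o'=40): chars_in_quartet=1 acc=0x28 bytes_emitted=6
After char 9 ('1'=53): chars_in_quartet=2 acc=0xA35 bytes_emitted=6

Answer: 2 0xA35 6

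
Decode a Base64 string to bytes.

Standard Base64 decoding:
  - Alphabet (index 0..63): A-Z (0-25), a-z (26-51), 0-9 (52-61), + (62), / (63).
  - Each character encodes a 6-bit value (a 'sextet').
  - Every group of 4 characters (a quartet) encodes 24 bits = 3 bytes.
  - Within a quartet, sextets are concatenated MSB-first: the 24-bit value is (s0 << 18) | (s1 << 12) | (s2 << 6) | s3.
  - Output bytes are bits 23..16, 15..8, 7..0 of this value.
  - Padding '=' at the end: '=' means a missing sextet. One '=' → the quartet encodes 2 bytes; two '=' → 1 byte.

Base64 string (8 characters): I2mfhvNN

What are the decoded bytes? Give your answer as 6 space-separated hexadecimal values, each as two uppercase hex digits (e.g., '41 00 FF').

Answer: 23 69 9F 86 F3 4D

Derivation:
After char 0 ('I'=8): chars_in_quartet=1 acc=0x8 bytes_emitted=0
After char 1 ('2'=54): chars_in_quartet=2 acc=0x236 bytes_emitted=0
After char 2 ('m'=38): chars_in_quartet=3 acc=0x8DA6 bytes_emitted=0
After char 3 ('f'=31): chars_in_quartet=4 acc=0x23699F -> emit 23 69 9F, reset; bytes_emitted=3
After char 4 ('h'=33): chars_in_quartet=1 acc=0x21 bytes_emitted=3
After char 5 ('v'=47): chars_in_quartet=2 acc=0x86F bytes_emitted=3
After char 6 ('N'=13): chars_in_quartet=3 acc=0x21BCD bytes_emitted=3
After char 7 ('N'=13): chars_in_quartet=4 acc=0x86F34D -> emit 86 F3 4D, reset; bytes_emitted=6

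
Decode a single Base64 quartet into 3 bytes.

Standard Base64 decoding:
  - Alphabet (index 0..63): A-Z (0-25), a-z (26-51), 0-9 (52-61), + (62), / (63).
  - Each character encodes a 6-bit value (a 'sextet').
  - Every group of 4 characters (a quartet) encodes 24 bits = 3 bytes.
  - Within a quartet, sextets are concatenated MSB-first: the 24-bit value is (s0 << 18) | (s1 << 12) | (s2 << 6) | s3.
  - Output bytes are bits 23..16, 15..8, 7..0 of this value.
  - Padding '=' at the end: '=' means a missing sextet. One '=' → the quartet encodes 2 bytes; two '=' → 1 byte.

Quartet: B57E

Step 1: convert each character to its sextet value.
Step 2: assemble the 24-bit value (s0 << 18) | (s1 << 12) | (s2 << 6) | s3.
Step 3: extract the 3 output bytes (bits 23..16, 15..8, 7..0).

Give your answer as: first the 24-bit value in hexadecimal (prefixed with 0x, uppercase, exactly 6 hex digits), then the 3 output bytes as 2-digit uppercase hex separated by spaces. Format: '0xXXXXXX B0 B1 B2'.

Answer: 0x079EC4 07 9E C4

Derivation:
Sextets: B=1, 5=57, 7=59, E=4
24-bit: (1<<18) | (57<<12) | (59<<6) | 4
      = 0x040000 | 0x039000 | 0x000EC0 | 0x000004
      = 0x079EC4
Bytes: (v>>16)&0xFF=07, (v>>8)&0xFF=9E, v&0xFF=C4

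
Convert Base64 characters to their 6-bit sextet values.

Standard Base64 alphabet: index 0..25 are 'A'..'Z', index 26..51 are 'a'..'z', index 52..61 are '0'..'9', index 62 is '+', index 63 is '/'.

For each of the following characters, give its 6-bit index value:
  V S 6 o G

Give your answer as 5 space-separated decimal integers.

Answer: 21 18 58 40 6

Derivation:
'V': A..Z range, ord('V') − ord('A') = 21
'S': A..Z range, ord('S') − ord('A') = 18
'6': 0..9 range, 52 + ord('6') − ord('0') = 58
'o': a..z range, 26 + ord('o') − ord('a') = 40
'G': A..Z range, ord('G') − ord('A') = 6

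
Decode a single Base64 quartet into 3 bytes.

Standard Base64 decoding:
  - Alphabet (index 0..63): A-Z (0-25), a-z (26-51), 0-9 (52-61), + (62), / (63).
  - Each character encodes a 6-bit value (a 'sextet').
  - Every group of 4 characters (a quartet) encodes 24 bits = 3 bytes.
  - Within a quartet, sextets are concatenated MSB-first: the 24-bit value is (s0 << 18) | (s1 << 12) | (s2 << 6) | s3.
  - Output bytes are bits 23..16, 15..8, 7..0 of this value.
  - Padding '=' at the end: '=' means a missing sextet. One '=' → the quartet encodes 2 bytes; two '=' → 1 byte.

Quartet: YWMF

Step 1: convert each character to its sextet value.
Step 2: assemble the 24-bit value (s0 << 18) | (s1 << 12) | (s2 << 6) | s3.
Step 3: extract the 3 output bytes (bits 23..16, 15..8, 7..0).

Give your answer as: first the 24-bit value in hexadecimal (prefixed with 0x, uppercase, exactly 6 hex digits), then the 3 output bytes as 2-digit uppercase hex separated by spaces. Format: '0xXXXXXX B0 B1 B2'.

Sextets: Y=24, W=22, M=12, F=5
24-bit: (24<<18) | (22<<12) | (12<<6) | 5
      = 0x600000 | 0x016000 | 0x000300 | 0x000005
      = 0x616305
Bytes: (v>>16)&0xFF=61, (v>>8)&0xFF=63, v&0xFF=05

Answer: 0x616305 61 63 05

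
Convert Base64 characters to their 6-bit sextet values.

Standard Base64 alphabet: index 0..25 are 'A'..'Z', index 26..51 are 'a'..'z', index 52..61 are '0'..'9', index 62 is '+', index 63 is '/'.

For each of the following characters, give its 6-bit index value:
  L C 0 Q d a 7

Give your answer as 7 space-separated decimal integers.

Answer: 11 2 52 16 29 26 59

Derivation:
'L': A..Z range, ord('L') − ord('A') = 11
'C': A..Z range, ord('C') − ord('A') = 2
'0': 0..9 range, 52 + ord('0') − ord('0') = 52
'Q': A..Z range, ord('Q') − ord('A') = 16
'd': a..z range, 26 + ord('d') − ord('a') = 29
'a': a..z range, 26 + ord('a') − ord('a') = 26
'7': 0..9 range, 52 + ord('7') − ord('0') = 59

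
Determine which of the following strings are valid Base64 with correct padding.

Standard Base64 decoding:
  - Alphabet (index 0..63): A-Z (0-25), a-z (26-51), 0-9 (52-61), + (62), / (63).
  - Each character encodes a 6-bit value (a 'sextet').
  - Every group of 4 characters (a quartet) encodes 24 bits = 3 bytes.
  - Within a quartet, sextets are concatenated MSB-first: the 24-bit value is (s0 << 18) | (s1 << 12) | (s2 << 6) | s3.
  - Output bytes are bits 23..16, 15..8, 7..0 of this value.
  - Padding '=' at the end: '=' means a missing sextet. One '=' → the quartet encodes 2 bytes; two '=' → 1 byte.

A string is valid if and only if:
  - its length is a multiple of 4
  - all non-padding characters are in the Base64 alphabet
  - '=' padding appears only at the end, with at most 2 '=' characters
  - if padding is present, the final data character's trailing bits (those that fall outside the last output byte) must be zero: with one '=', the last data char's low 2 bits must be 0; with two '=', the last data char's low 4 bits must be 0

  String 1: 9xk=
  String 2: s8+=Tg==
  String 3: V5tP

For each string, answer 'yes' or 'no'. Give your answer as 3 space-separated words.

Answer: yes no yes

Derivation:
String 1: '9xk=' → valid
String 2: 's8+=Tg==' → invalid (bad char(s): ['=']; '=' in middle)
String 3: 'V5tP' → valid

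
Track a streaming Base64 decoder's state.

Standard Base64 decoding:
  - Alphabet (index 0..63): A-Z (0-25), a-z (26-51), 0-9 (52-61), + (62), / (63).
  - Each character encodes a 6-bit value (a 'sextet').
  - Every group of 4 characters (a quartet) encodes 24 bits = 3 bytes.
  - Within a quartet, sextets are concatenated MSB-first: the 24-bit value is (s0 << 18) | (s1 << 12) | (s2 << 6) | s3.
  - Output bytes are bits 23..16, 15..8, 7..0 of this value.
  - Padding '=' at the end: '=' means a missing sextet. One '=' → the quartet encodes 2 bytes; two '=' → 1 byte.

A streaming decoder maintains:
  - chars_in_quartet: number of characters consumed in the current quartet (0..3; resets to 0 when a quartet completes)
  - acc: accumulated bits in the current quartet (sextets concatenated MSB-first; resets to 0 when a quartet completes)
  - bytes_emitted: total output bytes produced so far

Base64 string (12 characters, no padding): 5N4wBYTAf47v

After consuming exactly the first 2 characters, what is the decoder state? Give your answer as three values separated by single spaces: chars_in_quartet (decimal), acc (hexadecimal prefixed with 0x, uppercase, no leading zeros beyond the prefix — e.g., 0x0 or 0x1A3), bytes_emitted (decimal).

After char 0 ('5'=57): chars_in_quartet=1 acc=0x39 bytes_emitted=0
After char 1 ('N'=13): chars_in_quartet=2 acc=0xE4D bytes_emitted=0

Answer: 2 0xE4D 0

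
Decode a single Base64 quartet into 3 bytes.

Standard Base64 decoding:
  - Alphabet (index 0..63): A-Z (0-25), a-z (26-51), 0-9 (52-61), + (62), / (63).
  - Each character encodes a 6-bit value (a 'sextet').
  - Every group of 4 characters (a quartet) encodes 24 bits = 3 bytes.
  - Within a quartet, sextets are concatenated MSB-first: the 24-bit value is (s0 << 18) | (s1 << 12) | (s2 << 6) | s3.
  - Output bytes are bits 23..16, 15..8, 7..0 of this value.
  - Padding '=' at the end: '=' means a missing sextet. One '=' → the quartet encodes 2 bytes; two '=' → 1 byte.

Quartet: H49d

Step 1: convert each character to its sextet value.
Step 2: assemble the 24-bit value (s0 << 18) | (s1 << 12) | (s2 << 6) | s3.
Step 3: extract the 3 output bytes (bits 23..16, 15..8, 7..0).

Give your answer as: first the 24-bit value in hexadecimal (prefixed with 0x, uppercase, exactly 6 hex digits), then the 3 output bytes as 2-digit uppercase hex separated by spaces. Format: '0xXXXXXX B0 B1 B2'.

Answer: 0x1F8F5D 1F 8F 5D

Derivation:
Sextets: H=7, 4=56, 9=61, d=29
24-bit: (7<<18) | (56<<12) | (61<<6) | 29
      = 0x1C0000 | 0x038000 | 0x000F40 | 0x00001D
      = 0x1F8F5D
Bytes: (v>>16)&0xFF=1F, (v>>8)&0xFF=8F, v&0xFF=5D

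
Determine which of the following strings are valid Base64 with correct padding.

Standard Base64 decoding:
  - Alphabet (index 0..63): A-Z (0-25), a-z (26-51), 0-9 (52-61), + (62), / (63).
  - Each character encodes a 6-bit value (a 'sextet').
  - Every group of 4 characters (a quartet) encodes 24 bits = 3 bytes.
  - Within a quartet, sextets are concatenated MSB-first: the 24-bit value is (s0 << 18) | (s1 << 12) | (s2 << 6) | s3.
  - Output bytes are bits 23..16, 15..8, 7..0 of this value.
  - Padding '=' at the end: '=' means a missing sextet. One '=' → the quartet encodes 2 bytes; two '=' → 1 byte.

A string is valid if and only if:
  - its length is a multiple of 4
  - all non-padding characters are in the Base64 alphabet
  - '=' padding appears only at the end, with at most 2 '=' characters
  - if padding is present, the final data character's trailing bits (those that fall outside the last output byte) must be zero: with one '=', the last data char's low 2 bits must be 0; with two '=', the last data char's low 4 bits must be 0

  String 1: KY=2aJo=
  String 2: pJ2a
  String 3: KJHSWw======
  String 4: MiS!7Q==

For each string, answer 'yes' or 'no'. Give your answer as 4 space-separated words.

String 1: 'KY=2aJo=' → invalid (bad char(s): ['=']; '=' in middle)
String 2: 'pJ2a' → valid
String 3: 'KJHSWw======' → invalid (6 pad chars (max 2))
String 4: 'MiS!7Q==' → invalid (bad char(s): ['!'])

Answer: no yes no no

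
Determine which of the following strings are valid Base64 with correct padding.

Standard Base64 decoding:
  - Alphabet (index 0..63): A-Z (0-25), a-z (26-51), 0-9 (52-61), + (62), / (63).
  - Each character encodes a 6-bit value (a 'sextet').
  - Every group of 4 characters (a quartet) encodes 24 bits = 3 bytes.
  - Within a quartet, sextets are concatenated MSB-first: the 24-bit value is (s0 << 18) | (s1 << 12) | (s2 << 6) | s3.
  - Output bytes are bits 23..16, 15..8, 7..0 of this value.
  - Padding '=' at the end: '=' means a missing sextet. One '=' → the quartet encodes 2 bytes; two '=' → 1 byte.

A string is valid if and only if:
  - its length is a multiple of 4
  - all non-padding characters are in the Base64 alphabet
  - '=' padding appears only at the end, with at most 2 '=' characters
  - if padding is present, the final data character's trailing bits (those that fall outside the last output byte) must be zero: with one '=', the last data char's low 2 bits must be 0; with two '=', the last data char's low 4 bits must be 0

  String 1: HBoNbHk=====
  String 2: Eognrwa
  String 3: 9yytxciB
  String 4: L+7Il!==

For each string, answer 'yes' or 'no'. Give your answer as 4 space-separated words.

Answer: no no yes no

Derivation:
String 1: 'HBoNbHk=====' → invalid (5 pad chars (max 2))
String 2: 'Eognrwa' → invalid (len=7 not mult of 4)
String 3: '9yytxciB' → valid
String 4: 'L+7Il!==' → invalid (bad char(s): ['!'])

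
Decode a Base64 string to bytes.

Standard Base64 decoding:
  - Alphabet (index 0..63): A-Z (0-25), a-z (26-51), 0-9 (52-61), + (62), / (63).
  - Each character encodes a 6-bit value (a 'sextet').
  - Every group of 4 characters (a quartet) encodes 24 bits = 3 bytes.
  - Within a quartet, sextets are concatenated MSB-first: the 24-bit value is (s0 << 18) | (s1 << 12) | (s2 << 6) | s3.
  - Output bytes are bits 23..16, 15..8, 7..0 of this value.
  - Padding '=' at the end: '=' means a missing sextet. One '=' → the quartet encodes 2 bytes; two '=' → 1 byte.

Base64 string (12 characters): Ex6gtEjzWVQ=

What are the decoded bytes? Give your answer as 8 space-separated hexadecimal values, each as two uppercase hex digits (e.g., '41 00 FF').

Answer: 13 1E A0 B4 48 F3 59 54

Derivation:
After char 0 ('E'=4): chars_in_quartet=1 acc=0x4 bytes_emitted=0
After char 1 ('x'=49): chars_in_quartet=2 acc=0x131 bytes_emitted=0
After char 2 ('6'=58): chars_in_quartet=3 acc=0x4C7A bytes_emitted=0
After char 3 ('g'=32): chars_in_quartet=4 acc=0x131EA0 -> emit 13 1E A0, reset; bytes_emitted=3
After char 4 ('t'=45): chars_in_quartet=1 acc=0x2D bytes_emitted=3
After char 5 ('E'=4): chars_in_quartet=2 acc=0xB44 bytes_emitted=3
After char 6 ('j'=35): chars_in_quartet=3 acc=0x2D123 bytes_emitted=3
After char 7 ('z'=51): chars_in_quartet=4 acc=0xB448F3 -> emit B4 48 F3, reset; bytes_emitted=6
After char 8 ('W'=22): chars_in_quartet=1 acc=0x16 bytes_emitted=6
After char 9 ('V'=21): chars_in_quartet=2 acc=0x595 bytes_emitted=6
After char 10 ('Q'=16): chars_in_quartet=3 acc=0x16550 bytes_emitted=6
Padding '=': partial quartet acc=0x16550 -> emit 59 54; bytes_emitted=8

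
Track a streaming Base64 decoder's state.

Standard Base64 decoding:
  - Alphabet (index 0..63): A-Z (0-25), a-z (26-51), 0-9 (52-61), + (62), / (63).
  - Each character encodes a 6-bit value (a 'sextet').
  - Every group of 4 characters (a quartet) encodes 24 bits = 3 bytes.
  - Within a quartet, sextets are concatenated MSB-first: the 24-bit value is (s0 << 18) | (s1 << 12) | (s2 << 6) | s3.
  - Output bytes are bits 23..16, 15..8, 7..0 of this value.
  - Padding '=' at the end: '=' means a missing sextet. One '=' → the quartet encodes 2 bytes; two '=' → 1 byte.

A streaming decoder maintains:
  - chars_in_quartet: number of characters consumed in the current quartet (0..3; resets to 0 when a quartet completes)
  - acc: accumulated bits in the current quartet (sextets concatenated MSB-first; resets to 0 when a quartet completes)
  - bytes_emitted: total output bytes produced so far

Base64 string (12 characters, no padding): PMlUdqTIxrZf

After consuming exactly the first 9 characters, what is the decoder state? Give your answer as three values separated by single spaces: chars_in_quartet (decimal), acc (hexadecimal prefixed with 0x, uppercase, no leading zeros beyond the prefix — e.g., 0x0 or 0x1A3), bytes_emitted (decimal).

After char 0 ('P'=15): chars_in_quartet=1 acc=0xF bytes_emitted=0
After char 1 ('M'=12): chars_in_quartet=2 acc=0x3CC bytes_emitted=0
After char 2 ('l'=37): chars_in_quartet=3 acc=0xF325 bytes_emitted=0
After char 3 ('U'=20): chars_in_quartet=4 acc=0x3CC954 -> emit 3C C9 54, reset; bytes_emitted=3
After char 4 ('d'=29): chars_in_quartet=1 acc=0x1D bytes_emitted=3
After char 5 ('q'=42): chars_in_quartet=2 acc=0x76A bytes_emitted=3
After char 6 ('T'=19): chars_in_quartet=3 acc=0x1DA93 bytes_emitted=3
After char 7 ('I'=8): chars_in_quartet=4 acc=0x76A4C8 -> emit 76 A4 C8, reset; bytes_emitted=6
After char 8 ('x'=49): chars_in_quartet=1 acc=0x31 bytes_emitted=6

Answer: 1 0x31 6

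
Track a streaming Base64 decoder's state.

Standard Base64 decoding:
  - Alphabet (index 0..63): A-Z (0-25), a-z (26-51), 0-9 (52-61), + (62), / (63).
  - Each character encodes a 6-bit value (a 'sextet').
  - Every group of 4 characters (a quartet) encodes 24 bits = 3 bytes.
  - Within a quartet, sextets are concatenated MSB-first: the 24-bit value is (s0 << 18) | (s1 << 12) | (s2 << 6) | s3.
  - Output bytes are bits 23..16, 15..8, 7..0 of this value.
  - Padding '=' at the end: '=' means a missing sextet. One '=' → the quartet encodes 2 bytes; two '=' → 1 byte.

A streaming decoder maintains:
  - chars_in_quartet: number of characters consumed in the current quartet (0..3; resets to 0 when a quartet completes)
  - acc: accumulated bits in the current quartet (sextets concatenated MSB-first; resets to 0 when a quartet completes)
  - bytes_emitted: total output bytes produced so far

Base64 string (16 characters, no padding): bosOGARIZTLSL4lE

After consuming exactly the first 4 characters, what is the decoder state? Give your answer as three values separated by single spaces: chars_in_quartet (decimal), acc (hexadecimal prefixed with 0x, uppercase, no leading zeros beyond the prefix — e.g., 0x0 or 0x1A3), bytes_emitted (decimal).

Answer: 0 0x0 3

Derivation:
After char 0 ('b'=27): chars_in_quartet=1 acc=0x1B bytes_emitted=0
After char 1 ('o'=40): chars_in_quartet=2 acc=0x6E8 bytes_emitted=0
After char 2 ('s'=44): chars_in_quartet=3 acc=0x1BA2C bytes_emitted=0
After char 3 ('O'=14): chars_in_quartet=4 acc=0x6E8B0E -> emit 6E 8B 0E, reset; bytes_emitted=3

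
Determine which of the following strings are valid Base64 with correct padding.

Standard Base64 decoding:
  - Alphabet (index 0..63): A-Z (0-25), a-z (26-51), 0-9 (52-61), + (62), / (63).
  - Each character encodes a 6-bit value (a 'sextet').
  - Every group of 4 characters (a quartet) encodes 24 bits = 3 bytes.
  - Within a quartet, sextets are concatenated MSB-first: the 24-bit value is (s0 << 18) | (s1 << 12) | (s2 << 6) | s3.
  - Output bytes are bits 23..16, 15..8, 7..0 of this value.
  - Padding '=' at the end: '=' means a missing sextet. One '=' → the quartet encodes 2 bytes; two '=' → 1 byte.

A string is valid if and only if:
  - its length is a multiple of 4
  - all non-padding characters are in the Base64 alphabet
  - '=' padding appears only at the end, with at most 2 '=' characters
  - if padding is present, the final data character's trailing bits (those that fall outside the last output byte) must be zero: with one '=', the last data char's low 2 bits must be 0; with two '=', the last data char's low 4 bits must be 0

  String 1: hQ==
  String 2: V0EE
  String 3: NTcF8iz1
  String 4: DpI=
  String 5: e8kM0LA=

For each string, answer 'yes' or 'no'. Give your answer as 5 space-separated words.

String 1: 'hQ==' → valid
String 2: 'V0EE' → valid
String 3: 'NTcF8iz1' → valid
String 4: 'DpI=' → valid
String 5: 'e8kM0LA=' → valid

Answer: yes yes yes yes yes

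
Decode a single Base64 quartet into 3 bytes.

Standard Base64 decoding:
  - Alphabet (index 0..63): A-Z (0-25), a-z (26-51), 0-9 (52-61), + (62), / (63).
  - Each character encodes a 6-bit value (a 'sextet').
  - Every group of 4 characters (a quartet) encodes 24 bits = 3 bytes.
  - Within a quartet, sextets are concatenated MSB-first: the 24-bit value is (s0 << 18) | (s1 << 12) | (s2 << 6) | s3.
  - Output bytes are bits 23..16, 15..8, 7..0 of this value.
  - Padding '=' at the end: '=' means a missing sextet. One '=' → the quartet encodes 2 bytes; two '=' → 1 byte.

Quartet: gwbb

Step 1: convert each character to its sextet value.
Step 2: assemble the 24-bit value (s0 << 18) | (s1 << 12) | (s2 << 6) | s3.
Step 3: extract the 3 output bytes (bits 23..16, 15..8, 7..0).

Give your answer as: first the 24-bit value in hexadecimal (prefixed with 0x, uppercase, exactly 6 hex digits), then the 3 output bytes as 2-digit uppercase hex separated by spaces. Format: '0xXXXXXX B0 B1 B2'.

Answer: 0x8306DB 83 06 DB

Derivation:
Sextets: g=32, w=48, b=27, b=27
24-bit: (32<<18) | (48<<12) | (27<<6) | 27
      = 0x800000 | 0x030000 | 0x0006C0 | 0x00001B
      = 0x8306DB
Bytes: (v>>16)&0xFF=83, (v>>8)&0xFF=06, v&0xFF=DB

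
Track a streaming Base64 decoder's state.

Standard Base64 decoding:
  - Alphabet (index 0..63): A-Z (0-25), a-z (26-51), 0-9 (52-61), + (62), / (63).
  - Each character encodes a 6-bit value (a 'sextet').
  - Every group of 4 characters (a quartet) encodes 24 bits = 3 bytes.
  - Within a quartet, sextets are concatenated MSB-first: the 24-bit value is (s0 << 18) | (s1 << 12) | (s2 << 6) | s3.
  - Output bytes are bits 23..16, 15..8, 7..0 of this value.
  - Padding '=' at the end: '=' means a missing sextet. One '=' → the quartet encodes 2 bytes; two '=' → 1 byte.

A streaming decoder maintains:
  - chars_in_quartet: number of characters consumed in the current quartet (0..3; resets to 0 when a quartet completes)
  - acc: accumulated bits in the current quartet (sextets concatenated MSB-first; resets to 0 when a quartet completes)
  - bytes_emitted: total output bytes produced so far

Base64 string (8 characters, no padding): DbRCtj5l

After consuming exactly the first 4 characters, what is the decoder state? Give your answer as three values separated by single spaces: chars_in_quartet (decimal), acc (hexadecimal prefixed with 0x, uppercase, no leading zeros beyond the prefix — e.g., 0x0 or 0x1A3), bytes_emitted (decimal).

After char 0 ('D'=3): chars_in_quartet=1 acc=0x3 bytes_emitted=0
After char 1 ('b'=27): chars_in_quartet=2 acc=0xDB bytes_emitted=0
After char 2 ('R'=17): chars_in_quartet=3 acc=0x36D1 bytes_emitted=0
After char 3 ('C'=2): chars_in_quartet=4 acc=0xDB442 -> emit 0D B4 42, reset; bytes_emitted=3

Answer: 0 0x0 3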